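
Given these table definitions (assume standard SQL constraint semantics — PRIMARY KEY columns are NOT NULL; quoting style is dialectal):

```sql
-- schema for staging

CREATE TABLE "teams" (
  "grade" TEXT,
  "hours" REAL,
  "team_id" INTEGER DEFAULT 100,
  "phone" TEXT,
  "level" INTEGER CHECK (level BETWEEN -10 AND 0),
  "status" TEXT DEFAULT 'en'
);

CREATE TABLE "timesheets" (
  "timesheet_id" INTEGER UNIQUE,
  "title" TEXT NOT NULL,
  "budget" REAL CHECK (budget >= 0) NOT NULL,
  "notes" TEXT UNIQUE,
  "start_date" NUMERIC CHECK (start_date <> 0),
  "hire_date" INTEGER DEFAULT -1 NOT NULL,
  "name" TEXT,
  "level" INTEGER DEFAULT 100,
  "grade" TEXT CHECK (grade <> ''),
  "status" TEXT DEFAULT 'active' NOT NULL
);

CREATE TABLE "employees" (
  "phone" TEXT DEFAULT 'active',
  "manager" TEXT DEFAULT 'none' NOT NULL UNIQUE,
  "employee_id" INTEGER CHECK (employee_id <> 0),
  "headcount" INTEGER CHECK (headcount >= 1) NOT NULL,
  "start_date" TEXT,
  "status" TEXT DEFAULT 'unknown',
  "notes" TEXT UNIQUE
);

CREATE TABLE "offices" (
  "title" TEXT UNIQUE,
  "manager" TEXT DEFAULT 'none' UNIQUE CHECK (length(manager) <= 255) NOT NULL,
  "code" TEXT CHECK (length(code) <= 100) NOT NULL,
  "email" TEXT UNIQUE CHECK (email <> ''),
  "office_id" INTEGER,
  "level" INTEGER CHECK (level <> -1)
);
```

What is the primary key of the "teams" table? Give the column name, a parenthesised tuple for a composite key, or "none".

none

No column is declared PRIMARY KEY inline, and there is no table-level PRIMARY KEY clause in teams.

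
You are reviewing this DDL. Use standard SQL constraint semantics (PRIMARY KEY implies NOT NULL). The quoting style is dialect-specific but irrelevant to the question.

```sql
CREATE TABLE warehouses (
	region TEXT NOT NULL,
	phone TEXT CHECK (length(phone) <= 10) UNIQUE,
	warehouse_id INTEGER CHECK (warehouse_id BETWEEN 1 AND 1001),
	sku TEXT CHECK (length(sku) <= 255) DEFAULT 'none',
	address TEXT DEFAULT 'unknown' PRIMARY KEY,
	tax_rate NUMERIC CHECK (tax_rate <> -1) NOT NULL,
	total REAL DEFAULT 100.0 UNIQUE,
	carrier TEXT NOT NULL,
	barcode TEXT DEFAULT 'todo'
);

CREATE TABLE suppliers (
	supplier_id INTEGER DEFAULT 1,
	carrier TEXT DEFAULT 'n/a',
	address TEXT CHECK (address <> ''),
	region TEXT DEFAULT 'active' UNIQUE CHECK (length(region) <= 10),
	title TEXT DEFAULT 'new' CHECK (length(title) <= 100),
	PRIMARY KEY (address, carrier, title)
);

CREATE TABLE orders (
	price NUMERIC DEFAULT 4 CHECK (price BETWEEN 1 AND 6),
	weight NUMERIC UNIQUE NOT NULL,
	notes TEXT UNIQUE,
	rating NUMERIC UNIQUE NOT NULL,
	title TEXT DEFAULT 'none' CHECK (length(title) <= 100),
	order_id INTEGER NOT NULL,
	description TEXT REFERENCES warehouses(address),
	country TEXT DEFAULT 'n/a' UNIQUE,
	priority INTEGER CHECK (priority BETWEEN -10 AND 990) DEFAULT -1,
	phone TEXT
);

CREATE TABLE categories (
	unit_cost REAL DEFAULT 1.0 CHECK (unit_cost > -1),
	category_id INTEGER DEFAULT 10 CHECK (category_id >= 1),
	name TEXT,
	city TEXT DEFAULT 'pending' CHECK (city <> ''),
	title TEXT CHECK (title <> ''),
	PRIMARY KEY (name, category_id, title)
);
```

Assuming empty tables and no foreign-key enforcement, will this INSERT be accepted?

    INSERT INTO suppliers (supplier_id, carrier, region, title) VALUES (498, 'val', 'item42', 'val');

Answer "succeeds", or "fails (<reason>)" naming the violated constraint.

fails (NOT NULL on address)

address is omitted from the column list and has no DEFAULT, so it would receive NULL.
But address is part of the PRIMARY KEY (implied NOT NULL).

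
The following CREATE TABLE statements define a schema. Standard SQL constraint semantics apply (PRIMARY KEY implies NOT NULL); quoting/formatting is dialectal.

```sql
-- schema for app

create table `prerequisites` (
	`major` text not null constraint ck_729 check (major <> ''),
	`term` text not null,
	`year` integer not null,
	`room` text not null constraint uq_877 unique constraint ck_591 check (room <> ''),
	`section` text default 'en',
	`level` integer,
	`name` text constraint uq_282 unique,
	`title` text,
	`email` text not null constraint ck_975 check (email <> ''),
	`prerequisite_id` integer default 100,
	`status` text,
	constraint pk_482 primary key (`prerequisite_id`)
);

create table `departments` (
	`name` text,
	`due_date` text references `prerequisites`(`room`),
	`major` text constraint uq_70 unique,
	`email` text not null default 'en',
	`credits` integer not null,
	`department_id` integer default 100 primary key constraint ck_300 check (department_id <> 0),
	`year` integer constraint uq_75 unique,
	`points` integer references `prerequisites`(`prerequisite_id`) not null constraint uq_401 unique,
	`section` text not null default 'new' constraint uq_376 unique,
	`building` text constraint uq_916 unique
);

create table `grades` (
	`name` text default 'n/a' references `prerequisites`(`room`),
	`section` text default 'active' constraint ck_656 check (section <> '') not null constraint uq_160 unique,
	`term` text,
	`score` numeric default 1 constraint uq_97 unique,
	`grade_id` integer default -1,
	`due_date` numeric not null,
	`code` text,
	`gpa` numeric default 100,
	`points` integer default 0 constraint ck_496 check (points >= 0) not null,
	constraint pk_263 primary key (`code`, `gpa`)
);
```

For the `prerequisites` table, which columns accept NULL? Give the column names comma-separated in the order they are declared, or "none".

section, level, name, title, status

- major: declared NOT NULL → not nullable.
- term: declared NOT NULL → not nullable.
- year: declared NOT NULL → not nullable.
- room: declared NOT NULL → not nullable.
- section: DEFAULT only fills an omitted column; an explicit NULL is still allowed → nullable.
- level: no NOT NULL constraint applies → nullable.
- name: UNIQUE does not imply NOT NULL → nullable.
- title: no NOT NULL constraint applies → nullable.
- email: declared NOT NULL → not nullable.
- prerequisite_id: part of the PRIMARY KEY, which implies NOT NULL → not nullable.
- status: no NOT NULL constraint applies → nullable.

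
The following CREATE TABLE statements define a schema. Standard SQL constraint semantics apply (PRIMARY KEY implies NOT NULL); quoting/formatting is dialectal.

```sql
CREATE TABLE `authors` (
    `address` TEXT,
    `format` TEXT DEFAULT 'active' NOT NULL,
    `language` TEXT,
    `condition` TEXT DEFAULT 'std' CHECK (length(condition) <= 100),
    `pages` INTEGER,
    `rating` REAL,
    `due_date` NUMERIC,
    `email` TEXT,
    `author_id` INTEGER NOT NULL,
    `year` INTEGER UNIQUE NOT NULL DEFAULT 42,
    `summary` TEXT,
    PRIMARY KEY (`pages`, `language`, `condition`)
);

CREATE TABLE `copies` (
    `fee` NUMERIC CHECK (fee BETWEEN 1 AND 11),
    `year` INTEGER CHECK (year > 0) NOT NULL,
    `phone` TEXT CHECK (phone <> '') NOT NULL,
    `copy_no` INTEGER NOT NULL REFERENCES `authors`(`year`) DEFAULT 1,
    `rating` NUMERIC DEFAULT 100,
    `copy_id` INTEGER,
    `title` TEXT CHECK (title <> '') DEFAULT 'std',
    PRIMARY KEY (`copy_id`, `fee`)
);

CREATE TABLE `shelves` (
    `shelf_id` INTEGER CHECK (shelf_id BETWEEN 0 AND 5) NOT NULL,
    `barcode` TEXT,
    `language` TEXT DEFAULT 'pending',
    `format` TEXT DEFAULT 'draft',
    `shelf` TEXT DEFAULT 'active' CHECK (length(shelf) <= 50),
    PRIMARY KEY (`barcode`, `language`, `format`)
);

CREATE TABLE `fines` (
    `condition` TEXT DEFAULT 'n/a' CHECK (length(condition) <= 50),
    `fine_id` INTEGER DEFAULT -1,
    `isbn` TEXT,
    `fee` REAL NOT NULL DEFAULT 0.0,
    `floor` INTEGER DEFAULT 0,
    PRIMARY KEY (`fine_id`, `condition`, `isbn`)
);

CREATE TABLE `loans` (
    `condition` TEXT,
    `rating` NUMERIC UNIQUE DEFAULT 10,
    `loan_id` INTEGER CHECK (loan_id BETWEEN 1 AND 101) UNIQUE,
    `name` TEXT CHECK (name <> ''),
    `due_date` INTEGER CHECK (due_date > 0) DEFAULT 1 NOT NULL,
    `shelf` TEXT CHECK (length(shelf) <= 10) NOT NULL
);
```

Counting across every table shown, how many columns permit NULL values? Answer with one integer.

13

authors: 5 nullable (address, rating, due_date, email, summary — PK (pages, language, condition) and explicit NOT NULL columns excluded).
copies: 2 nullable (rating, title — PK (copy_id, fee) and explicit NOT NULL columns excluded).
shelves: 1 nullable (shelf — PK (barcode, language, format) and explicit NOT NULL columns excluded).
fines: 1 nullable (floor — PK (fine_id, condition, isbn) and explicit NOT NULL columns excluded).
loans: 4 nullable (condition, rating, loan_id, name — PK none and explicit NOT NULL columns excluded).
Total: 5 + 2 + 1 + 1 + 4 = 13.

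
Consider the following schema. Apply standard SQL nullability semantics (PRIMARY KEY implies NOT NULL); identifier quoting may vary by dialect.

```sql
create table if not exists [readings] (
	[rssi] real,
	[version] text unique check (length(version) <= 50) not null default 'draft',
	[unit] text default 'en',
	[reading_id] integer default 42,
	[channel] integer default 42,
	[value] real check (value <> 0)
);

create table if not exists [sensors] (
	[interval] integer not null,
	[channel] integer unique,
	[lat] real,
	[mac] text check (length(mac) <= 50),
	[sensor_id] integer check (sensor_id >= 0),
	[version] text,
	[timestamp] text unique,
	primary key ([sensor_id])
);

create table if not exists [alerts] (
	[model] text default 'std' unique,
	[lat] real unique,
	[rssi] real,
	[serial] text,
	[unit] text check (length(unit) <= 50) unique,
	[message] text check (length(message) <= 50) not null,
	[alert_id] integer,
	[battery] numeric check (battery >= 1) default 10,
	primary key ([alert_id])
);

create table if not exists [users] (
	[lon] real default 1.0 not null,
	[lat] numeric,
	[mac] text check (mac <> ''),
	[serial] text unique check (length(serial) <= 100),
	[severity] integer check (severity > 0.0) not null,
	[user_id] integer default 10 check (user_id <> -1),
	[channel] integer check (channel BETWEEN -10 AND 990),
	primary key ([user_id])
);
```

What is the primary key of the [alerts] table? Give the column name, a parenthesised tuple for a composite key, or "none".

alert_id is declared PRIMARY KEY as a table-level PRIMARY KEY clause.

alert_id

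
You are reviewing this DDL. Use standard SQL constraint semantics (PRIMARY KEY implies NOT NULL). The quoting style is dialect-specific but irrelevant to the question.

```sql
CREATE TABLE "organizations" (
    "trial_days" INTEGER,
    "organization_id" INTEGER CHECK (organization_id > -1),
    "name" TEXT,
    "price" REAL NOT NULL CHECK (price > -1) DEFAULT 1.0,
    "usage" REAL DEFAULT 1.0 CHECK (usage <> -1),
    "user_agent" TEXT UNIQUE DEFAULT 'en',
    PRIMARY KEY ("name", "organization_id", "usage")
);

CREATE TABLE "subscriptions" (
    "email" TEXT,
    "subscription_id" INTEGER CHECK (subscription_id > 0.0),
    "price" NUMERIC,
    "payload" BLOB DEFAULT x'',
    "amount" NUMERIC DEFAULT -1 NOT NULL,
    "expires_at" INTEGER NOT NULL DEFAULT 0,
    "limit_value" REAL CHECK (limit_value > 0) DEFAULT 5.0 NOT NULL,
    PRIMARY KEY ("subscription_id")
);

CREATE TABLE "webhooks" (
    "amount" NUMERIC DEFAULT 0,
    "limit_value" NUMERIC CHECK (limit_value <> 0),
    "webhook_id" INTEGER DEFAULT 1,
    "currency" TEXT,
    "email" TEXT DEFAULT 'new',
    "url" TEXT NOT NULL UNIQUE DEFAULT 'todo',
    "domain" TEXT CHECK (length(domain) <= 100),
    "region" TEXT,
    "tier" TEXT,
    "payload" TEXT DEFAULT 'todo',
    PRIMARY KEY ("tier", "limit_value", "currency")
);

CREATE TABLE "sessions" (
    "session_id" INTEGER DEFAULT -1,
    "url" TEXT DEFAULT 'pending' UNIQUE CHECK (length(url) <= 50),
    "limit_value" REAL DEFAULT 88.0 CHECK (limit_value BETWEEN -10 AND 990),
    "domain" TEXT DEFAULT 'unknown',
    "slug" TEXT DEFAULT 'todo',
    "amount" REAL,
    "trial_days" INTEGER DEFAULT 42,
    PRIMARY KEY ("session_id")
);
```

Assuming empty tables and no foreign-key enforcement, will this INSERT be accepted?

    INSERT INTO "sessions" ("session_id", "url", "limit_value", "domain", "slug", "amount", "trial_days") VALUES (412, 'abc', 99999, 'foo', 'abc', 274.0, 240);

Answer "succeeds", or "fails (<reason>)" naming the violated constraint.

fails (CHECK on limit_value)

The value 99999 for limit_value violates CHECK (limit_value BETWEEN -10 AND 990).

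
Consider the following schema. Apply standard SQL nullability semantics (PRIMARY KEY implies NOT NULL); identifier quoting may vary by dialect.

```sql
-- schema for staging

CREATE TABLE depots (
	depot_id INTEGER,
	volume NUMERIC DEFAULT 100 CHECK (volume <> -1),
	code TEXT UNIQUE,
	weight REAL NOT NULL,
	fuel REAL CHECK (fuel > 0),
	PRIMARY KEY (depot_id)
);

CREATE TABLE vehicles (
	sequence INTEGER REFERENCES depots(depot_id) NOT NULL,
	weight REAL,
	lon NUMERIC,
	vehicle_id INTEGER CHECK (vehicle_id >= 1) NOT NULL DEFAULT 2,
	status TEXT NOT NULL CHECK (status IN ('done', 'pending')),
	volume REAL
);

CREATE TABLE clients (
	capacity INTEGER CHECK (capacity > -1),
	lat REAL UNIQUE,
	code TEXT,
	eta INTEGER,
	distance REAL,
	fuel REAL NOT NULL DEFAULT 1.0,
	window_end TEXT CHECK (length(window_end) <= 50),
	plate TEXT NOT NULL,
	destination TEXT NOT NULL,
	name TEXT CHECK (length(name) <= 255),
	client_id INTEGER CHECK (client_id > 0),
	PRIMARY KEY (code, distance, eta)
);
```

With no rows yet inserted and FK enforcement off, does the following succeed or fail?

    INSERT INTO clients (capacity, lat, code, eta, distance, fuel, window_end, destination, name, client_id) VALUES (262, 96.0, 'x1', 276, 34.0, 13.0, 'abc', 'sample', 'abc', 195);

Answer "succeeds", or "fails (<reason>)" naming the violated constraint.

plate is omitted from the column list and has no DEFAULT, so it would receive NULL.
But plate is declared NOT NULL.

fails (NOT NULL on plate)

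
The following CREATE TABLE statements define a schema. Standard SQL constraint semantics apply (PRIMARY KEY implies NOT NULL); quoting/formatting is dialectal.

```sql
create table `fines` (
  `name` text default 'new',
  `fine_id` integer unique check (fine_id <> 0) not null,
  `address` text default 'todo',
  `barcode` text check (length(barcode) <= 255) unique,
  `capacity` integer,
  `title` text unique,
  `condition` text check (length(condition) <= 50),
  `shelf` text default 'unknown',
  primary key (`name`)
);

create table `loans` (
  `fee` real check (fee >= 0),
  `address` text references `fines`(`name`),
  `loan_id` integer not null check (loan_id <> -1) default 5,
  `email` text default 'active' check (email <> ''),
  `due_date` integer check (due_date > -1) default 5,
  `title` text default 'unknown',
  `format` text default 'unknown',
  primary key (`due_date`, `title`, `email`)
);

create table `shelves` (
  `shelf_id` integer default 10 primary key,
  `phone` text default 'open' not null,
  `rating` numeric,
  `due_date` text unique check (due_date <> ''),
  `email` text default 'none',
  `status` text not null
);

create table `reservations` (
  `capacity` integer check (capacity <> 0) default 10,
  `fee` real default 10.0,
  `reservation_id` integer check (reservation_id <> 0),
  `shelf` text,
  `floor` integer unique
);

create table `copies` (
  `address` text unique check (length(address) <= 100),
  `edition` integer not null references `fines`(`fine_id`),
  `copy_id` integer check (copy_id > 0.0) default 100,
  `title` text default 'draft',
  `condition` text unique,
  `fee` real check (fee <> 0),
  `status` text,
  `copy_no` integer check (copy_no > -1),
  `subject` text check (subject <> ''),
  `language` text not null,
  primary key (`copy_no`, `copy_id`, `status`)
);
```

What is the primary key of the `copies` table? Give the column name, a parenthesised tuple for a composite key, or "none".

(copy_no, copy_id, status)

A table-level PRIMARY KEY clause names 3 columns: copy_no, copy_id, status.
This is a composite key — the combination is unique, not each column individually.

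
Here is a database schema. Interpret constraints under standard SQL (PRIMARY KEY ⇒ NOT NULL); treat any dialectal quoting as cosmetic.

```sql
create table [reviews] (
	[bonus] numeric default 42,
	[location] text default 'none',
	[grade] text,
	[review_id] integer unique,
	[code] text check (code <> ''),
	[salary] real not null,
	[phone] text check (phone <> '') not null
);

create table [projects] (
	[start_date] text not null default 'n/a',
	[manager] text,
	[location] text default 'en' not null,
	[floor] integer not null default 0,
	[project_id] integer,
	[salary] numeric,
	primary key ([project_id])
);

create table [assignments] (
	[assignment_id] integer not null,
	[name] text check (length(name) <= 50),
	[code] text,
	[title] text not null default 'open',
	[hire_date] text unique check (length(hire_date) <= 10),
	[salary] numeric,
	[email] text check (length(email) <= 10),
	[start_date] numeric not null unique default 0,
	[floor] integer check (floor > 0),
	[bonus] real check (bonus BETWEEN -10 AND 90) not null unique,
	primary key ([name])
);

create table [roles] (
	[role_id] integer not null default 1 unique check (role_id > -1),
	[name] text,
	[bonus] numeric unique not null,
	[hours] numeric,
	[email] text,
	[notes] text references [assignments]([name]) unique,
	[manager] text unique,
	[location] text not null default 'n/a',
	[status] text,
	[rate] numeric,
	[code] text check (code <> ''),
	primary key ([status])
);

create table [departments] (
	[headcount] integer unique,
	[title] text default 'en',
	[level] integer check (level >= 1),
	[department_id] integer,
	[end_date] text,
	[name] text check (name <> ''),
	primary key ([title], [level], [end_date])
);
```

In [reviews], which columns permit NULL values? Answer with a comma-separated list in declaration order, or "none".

bonus, location, grade, review_id, code

- bonus: DEFAULT only fills an omitted column; an explicit NULL is still allowed → nullable.
- location: DEFAULT only fills an omitted column; an explicit NULL is still allowed → nullable.
- grade: no NOT NULL constraint applies → nullable.
- review_id: UNIQUE does not imply NOT NULL → nullable.
- code: CHECK does not forbid NULL (a CHECK constraint passes when its expression is NULL) → nullable.
- salary: declared NOT NULL → not nullable.
- phone: declared NOT NULL → not nullable.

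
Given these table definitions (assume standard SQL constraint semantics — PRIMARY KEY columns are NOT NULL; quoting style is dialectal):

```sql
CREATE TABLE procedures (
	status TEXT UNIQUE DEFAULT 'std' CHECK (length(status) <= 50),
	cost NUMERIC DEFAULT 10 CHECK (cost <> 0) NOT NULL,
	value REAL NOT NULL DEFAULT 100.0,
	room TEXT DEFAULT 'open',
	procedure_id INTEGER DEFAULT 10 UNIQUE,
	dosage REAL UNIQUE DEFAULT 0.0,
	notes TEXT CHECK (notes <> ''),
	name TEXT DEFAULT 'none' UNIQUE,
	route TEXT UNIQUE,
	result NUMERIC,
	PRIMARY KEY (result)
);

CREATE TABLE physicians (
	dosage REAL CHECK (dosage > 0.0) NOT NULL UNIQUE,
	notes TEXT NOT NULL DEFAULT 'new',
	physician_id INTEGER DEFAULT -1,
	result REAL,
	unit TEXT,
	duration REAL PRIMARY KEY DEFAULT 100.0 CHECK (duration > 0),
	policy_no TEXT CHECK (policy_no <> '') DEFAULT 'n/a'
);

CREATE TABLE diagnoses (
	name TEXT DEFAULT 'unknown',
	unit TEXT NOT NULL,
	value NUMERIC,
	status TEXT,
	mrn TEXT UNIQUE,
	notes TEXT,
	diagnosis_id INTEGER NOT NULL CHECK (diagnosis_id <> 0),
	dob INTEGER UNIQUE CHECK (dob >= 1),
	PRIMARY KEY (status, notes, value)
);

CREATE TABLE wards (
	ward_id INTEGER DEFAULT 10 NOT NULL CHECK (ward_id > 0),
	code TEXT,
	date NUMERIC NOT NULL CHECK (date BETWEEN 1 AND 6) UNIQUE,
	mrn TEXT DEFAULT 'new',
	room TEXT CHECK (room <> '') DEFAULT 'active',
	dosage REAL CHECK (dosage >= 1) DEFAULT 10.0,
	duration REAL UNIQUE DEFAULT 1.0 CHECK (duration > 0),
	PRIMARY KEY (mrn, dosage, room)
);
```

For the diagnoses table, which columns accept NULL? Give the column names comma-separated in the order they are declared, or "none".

- name: DEFAULT only fills an omitted column; an explicit NULL is still allowed → nullable.
- unit: declared NOT NULL → not nullable.
- value: part of the PRIMARY KEY, which implies NOT NULL → not nullable.
- status: part of the PRIMARY KEY, which implies NOT NULL → not nullable.
- mrn: UNIQUE does not imply NOT NULL → nullable.
- notes: part of the PRIMARY KEY, which implies NOT NULL → not nullable.
- diagnosis_id: declared NOT NULL → not nullable.
- dob: CHECK does not forbid NULL (a CHECK constraint passes when its expression is NULL) → nullable.

name, mrn, dob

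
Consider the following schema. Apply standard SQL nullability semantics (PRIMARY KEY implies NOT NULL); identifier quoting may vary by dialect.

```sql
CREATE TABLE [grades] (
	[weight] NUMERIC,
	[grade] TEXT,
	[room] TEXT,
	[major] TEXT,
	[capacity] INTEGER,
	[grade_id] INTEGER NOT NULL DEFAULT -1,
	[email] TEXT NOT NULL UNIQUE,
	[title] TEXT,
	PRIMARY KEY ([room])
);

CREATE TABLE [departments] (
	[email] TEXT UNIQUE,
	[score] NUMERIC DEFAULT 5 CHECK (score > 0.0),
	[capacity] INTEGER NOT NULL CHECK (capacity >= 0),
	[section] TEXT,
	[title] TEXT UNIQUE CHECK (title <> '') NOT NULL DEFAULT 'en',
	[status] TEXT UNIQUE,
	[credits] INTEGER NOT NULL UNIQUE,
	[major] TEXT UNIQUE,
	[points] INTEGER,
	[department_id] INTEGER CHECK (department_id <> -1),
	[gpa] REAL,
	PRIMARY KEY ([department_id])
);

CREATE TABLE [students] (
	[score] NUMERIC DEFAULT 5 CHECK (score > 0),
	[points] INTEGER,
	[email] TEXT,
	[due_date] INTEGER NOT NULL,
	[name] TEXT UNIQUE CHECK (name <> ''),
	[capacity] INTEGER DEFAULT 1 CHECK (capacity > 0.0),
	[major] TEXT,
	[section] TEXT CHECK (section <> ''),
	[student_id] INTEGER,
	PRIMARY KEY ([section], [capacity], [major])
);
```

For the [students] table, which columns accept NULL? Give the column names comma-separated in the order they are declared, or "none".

- score: CHECK does not forbid NULL (a CHECK constraint passes when its expression is NULL) → nullable.
- points: no NOT NULL constraint applies → nullable.
- email: no NOT NULL constraint applies → nullable.
- due_date: declared NOT NULL → not nullable.
- name: CHECK does not forbid NULL (a CHECK constraint passes when its expression is NULL) → nullable.
- capacity: part of the PRIMARY KEY, which implies NOT NULL → not nullable.
- major: part of the PRIMARY KEY, which implies NOT NULL → not nullable.
- section: part of the PRIMARY KEY, which implies NOT NULL → not nullable.
- student_id: no NOT NULL constraint applies → nullable.

score, points, email, name, student_id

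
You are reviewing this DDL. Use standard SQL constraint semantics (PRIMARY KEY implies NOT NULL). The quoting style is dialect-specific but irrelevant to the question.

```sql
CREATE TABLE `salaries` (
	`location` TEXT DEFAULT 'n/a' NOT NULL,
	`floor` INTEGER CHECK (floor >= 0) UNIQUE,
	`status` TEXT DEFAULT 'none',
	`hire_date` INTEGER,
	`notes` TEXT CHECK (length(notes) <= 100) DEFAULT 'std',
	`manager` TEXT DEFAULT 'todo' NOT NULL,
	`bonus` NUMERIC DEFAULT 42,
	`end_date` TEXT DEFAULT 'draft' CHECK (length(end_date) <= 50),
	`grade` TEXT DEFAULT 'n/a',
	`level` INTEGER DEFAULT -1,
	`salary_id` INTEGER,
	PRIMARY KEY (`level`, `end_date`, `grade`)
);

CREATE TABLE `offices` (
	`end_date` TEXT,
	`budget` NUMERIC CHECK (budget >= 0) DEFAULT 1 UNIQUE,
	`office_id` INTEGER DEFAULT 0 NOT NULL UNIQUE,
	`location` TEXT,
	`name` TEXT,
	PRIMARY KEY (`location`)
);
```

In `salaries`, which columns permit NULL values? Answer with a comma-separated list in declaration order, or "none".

- location: declared NOT NULL → not nullable.
- floor: CHECK does not forbid NULL (a CHECK constraint passes when its expression is NULL) → nullable.
- status: DEFAULT only fills an omitted column; an explicit NULL is still allowed → nullable.
- hire_date: no NOT NULL constraint applies → nullable.
- notes: CHECK does not forbid NULL (a CHECK constraint passes when its expression is NULL) → nullable.
- manager: declared NOT NULL → not nullable.
- bonus: DEFAULT only fills an omitted column; an explicit NULL is still allowed → nullable.
- end_date: part of the PRIMARY KEY, which implies NOT NULL → not nullable.
- grade: part of the PRIMARY KEY, which implies NOT NULL → not nullable.
- level: part of the PRIMARY KEY, which implies NOT NULL → not nullable.
- salary_id: no NOT NULL constraint applies → nullable.

floor, status, hire_date, notes, bonus, salary_id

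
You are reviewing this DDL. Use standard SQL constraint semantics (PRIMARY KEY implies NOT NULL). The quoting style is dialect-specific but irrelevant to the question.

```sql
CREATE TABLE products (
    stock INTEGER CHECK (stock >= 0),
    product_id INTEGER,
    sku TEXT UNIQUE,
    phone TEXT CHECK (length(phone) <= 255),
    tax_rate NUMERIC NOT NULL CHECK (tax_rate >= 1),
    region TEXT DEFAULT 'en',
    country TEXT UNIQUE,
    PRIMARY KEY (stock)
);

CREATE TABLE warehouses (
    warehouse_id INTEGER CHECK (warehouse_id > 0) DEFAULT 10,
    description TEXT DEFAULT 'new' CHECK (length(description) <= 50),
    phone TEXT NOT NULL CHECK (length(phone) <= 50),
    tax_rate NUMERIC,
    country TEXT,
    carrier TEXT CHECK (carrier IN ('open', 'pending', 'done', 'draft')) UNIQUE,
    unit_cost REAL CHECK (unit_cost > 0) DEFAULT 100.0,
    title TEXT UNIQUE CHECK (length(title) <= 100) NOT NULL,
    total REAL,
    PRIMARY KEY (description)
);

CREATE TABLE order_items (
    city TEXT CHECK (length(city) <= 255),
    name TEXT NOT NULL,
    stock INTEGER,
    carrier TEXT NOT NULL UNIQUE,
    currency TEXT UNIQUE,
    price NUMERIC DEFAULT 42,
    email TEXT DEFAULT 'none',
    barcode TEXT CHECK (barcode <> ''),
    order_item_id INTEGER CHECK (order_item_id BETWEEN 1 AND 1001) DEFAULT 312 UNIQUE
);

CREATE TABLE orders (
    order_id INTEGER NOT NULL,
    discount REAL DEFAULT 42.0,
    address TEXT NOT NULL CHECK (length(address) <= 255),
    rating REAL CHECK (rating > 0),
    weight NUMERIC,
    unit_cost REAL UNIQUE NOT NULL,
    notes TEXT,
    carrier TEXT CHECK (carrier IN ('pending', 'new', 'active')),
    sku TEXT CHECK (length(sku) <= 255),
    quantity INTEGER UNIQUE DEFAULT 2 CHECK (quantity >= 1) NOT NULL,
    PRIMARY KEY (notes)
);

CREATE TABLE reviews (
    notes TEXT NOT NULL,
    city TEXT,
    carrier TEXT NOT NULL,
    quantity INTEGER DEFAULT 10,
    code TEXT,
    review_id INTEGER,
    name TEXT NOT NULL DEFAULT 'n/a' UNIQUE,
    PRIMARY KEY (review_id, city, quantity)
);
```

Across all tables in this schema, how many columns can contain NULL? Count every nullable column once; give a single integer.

24

products: 5 nullable (product_id, sku, phone, region, country — PK (stock) and explicit NOT NULL columns excluded).
warehouses: 6 nullable (warehouse_id, tax_rate, country, carrier, unit_cost, total — PK (description) and explicit NOT NULL columns excluded).
order_items: 7 nullable (city, stock, currency, price, email, barcode, order_item_id — PK none and explicit NOT NULL columns excluded).
orders: 5 nullable (discount, rating, weight, carrier, sku — PK (notes) and explicit NOT NULL columns excluded).
reviews: 1 nullable (code — PK (review_id, city, quantity) and explicit NOT NULL columns excluded).
Total: 5 + 6 + 7 + 5 + 1 = 24.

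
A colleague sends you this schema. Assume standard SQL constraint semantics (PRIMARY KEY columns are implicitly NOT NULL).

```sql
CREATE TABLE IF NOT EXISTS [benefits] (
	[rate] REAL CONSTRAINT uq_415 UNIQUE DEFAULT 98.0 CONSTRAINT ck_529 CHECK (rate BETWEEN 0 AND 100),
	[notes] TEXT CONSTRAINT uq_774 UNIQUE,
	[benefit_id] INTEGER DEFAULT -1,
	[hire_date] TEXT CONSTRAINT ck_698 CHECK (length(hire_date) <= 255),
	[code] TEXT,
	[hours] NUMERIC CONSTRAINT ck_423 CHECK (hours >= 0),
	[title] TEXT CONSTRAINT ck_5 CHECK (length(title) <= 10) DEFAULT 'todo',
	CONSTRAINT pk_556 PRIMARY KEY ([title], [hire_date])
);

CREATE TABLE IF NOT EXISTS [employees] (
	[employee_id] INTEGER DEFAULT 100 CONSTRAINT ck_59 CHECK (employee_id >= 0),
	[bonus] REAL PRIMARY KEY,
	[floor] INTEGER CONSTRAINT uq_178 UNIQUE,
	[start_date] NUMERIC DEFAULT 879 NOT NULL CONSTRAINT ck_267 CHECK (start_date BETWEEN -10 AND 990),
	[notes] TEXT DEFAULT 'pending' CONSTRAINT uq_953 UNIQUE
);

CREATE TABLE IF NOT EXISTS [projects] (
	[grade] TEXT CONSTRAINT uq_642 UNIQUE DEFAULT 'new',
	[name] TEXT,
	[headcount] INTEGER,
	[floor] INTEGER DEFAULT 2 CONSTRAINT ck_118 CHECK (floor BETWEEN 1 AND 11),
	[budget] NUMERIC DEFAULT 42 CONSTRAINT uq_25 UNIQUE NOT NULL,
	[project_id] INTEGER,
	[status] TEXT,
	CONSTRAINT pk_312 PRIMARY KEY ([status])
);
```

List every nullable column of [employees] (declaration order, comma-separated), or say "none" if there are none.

- employee_id: CHECK does not forbid NULL (a CHECK constraint passes when its expression is NULL) → nullable.
- bonus: part of the PRIMARY KEY, which implies NOT NULL → not nullable.
- floor: UNIQUE does not imply NOT NULL → nullable.
- start_date: declared NOT NULL → not nullable.
- notes: UNIQUE does not imply NOT NULL → nullable.

employee_id, floor, notes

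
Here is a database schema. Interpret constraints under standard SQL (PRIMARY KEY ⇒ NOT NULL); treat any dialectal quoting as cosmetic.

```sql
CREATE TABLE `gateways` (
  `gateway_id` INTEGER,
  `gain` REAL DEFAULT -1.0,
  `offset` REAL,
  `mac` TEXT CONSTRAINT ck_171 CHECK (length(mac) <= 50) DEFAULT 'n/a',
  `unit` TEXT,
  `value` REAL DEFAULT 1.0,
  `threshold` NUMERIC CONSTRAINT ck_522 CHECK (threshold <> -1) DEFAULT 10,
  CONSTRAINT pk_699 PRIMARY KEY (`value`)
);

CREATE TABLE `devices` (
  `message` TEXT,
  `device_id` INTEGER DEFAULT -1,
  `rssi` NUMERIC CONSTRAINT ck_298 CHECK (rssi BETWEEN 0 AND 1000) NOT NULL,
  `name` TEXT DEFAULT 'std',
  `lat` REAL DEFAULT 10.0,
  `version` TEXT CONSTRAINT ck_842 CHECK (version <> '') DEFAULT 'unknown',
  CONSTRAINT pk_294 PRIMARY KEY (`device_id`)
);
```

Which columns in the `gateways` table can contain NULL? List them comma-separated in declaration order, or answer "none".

gateway_id, gain, offset, mac, unit, threshold

- gateway_id: no NOT NULL constraint applies → nullable.
- gain: DEFAULT only fills an omitted column; an explicit NULL is still allowed → nullable.
- offset: no NOT NULL constraint applies → nullable.
- mac: CHECK does not forbid NULL (a CHECK constraint passes when its expression is NULL) → nullable.
- unit: no NOT NULL constraint applies → nullable.
- value: part of the PRIMARY KEY, which implies NOT NULL → not nullable.
- threshold: CHECK does not forbid NULL (a CHECK constraint passes when its expression is NULL) → nullable.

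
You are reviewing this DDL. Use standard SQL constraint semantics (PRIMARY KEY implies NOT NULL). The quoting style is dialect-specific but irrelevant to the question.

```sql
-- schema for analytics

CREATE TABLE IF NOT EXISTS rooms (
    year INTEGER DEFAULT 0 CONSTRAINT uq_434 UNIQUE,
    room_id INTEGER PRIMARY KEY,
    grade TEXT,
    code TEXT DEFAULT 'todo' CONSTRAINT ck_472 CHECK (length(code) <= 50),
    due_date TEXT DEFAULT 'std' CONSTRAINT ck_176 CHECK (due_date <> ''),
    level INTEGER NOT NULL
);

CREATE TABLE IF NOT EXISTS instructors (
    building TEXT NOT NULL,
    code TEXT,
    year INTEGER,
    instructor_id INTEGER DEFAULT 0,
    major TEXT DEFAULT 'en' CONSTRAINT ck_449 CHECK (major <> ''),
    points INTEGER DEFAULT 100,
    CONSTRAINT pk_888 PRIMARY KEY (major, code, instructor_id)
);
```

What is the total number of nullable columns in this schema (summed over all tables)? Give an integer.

rooms: 4 nullable (year, grade, code, due_date — PK (room_id) and explicit NOT NULL columns excluded).
instructors: 2 nullable (year, points — PK (major, code, instructor_id) and explicit NOT NULL columns excluded).
Total: 4 + 2 = 6.

6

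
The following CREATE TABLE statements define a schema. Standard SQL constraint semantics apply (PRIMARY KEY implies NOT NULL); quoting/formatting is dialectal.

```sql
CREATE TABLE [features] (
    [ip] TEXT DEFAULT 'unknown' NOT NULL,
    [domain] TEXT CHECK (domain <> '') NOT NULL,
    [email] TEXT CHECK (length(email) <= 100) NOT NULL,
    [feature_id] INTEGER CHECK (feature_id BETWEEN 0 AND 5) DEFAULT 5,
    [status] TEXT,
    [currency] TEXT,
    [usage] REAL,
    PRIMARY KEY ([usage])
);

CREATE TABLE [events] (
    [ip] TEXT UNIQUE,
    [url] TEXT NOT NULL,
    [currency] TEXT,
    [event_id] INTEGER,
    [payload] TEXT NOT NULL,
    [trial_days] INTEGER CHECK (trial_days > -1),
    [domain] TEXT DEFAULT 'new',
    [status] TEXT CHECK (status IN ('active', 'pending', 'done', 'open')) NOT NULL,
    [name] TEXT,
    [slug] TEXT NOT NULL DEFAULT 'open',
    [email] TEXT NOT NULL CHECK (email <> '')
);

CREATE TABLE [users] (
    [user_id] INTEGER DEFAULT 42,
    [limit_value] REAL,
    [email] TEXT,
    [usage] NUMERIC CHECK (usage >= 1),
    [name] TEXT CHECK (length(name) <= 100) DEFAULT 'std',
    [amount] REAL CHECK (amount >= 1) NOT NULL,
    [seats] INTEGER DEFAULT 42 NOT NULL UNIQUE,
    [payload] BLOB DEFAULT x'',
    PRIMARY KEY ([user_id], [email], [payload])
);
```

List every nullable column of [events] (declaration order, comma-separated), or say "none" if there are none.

- ip: UNIQUE does not imply NOT NULL → nullable.
- url: declared NOT NULL → not nullable.
- currency: no NOT NULL constraint applies → nullable.
- event_id: no NOT NULL constraint applies → nullable.
- payload: declared NOT NULL → not nullable.
- trial_days: CHECK does not forbid NULL (a CHECK constraint passes when its expression is NULL) → nullable.
- domain: DEFAULT only fills an omitted column; an explicit NULL is still allowed → nullable.
- status: declared NOT NULL → not nullable.
- name: no NOT NULL constraint applies → nullable.
- slug: declared NOT NULL → not nullable.
- email: declared NOT NULL → not nullable.

ip, currency, event_id, trial_days, domain, name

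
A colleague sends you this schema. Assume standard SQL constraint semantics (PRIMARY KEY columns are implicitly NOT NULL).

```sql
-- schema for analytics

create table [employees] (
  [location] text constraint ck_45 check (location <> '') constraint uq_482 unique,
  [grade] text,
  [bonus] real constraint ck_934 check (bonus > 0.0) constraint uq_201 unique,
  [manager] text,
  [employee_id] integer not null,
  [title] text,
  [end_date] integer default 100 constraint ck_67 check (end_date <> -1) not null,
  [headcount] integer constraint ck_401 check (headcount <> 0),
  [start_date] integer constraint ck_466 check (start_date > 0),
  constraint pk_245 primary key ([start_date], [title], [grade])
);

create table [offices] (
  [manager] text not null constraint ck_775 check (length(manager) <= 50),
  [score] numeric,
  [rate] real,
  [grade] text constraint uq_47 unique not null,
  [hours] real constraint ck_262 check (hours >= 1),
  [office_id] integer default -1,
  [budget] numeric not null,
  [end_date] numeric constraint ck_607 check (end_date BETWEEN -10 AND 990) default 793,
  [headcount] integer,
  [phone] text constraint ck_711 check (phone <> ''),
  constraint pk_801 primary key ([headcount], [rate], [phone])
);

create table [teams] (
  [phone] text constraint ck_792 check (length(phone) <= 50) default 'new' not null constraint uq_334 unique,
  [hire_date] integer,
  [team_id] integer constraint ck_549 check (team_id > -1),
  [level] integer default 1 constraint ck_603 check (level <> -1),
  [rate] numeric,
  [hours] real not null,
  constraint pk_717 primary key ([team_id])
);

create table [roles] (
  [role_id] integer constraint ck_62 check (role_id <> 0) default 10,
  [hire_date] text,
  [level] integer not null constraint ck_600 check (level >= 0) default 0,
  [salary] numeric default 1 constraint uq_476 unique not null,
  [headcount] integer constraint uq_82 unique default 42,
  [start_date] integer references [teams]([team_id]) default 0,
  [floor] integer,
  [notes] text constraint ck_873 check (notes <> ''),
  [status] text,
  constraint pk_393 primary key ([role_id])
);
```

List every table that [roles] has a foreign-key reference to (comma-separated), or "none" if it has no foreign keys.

- start_date REFERENCES teams(team_id).

teams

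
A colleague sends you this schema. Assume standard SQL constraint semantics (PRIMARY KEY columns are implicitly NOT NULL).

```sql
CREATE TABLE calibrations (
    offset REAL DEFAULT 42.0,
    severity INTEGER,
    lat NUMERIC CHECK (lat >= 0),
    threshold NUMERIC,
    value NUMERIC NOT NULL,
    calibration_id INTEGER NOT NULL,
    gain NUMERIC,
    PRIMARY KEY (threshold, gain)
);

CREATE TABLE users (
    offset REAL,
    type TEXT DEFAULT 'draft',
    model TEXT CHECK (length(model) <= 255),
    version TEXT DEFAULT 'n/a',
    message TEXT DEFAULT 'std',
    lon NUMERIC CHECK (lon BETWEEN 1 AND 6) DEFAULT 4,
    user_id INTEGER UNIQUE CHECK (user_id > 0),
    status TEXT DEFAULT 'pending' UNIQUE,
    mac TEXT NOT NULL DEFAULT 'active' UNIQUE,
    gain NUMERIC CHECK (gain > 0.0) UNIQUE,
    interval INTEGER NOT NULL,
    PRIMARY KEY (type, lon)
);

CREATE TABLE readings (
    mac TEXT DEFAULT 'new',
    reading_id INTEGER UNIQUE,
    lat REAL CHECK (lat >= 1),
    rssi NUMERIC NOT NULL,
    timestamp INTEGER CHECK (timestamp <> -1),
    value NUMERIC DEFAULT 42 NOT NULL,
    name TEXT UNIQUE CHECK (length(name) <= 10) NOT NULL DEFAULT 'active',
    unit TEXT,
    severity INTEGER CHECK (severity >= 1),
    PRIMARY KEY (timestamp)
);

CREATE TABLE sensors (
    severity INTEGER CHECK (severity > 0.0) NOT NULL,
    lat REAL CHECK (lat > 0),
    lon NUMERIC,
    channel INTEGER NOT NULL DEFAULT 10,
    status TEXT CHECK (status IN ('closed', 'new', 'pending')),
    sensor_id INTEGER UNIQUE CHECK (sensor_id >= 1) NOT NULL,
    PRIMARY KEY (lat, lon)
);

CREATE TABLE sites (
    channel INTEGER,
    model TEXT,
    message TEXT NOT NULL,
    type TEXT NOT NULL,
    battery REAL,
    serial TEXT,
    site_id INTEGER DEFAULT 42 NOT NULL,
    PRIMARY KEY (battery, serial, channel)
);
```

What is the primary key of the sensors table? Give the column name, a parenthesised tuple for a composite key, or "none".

(lat, lon)

A table-level PRIMARY KEY clause names 2 columns: lat, lon.
This is a composite key — the combination is unique, not each column individually.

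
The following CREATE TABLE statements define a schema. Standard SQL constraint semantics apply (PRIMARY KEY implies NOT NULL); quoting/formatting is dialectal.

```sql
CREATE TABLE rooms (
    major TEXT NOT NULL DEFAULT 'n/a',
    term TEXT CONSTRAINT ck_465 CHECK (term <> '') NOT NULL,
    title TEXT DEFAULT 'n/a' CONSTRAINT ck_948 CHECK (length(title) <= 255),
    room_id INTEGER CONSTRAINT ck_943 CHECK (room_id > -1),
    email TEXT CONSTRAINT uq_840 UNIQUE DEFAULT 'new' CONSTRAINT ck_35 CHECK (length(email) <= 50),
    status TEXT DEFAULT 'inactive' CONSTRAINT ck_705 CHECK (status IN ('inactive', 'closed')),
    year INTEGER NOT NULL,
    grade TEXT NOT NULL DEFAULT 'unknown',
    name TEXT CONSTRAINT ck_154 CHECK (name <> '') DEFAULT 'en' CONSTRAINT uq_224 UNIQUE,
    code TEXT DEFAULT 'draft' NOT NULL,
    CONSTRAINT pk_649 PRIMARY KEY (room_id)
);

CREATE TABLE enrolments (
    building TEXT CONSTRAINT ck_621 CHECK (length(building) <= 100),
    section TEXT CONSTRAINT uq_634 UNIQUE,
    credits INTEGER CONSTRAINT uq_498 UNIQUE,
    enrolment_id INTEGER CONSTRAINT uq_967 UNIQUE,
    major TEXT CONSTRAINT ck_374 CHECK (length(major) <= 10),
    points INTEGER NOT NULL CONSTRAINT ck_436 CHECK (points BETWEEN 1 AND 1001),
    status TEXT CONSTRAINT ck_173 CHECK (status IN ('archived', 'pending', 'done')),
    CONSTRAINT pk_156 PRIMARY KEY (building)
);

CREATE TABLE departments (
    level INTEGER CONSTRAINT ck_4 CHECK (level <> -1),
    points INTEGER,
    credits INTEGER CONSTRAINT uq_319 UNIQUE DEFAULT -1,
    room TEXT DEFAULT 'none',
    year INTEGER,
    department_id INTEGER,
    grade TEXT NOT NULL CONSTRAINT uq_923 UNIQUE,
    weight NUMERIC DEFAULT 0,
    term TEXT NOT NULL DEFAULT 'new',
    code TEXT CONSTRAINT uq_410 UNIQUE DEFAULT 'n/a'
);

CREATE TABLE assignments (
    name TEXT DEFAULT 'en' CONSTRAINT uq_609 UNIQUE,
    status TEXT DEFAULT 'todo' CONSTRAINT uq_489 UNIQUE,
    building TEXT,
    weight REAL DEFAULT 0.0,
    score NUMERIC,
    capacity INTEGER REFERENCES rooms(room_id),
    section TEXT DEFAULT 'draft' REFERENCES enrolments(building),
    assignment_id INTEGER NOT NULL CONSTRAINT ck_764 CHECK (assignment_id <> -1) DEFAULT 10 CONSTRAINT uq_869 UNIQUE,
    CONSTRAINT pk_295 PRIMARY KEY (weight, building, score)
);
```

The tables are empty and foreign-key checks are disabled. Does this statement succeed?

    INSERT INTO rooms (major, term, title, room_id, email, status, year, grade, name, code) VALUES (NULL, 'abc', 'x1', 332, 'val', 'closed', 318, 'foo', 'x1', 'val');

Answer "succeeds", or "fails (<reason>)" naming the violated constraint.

fails (NOT NULL on major)

major is explicitly set to NULL, but major is declared NOT NULL.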